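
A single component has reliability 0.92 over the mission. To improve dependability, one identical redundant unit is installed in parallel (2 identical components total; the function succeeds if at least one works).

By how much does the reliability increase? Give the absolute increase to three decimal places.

0.074

R_before = 0.92
R_after = 1 − (1 − 0.92)^2 = 0.994
ΔR = 0.994 − 0.92 = 0.074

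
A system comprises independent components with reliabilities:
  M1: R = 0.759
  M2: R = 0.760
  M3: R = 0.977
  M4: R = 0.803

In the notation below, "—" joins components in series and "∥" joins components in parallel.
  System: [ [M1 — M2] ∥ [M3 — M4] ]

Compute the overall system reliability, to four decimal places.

0.9088

Series (M1 and M2): 0.759000 × 0.760000 = 0.576840
Series (M3 and M4): 0.977000 × 0.803000 = 0.784531
Parallel ([0.576840] and [0.784531]): 1 − (1 − 0.576840)(1 − 0.784531) = 0.9088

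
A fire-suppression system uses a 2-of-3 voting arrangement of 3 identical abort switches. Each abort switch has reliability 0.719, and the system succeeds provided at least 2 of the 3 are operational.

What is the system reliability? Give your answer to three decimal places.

R = Σ_{i=2}^{3} C(3,i) p^i (1−p)^{3−i} with p = 0.719
C(3,2)·0.719^2·0.281^1 = 0.43580
C(3,3)·0.719^3·0.281^0 = 0.37169
Sum = 0.807

0.807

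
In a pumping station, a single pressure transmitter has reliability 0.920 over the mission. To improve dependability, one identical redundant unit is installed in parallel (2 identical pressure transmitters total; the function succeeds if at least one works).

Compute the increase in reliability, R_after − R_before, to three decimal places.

R_before = 0.920
R_after = 1 − (1 − 0.920)^2 = 0.994
ΔR = 0.994 − 0.920 = 0.074

0.074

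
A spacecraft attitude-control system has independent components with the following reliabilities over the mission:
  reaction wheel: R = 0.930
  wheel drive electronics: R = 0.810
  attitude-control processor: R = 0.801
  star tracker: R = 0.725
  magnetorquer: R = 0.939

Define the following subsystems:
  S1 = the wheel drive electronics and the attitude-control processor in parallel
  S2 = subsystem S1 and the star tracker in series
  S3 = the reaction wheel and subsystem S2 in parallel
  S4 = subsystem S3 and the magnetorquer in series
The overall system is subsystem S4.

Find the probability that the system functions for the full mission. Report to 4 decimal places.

Parallel (wheel drive electronics and attitude-control processor): 1 − (1 − 0.810000)(1 − 0.801000) = 0.962190
Series ([0.962190] and star tracker): 0.962190 × 0.725000 = 0.697588
Parallel (reaction wheel and [0.697588]): 1 − (1 − 0.930000)(1 − 0.697588) = 0.978831
Series ([0.978831] and magnetorquer): 0.978831 × 0.939000 = 0.9191

0.9191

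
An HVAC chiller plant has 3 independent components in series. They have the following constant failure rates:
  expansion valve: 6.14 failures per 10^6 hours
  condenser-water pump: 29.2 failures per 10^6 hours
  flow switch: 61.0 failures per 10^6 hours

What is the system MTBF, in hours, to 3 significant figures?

Series of exponential components: λ_sys = Σ λ_i
λ_sys = 0.00000614 + 0.0000292 + 0.0000610 = 9.6340e-05 /h
MTBF = 1 / λ_sys = 10400 h

10400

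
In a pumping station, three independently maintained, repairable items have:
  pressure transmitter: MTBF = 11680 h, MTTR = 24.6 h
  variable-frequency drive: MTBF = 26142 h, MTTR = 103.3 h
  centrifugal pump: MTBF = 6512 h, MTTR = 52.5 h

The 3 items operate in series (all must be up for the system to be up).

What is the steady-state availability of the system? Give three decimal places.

0.986

A(pressure transmitter) = MTBF/(MTBF+MTTR) = 11680/(11680+24.6) = 0.997898
A(variable-frequency drive) = MTBF/(MTBF+MTTR) = 26142/(26142+103.3) = 0.996064
A(centrifugal pump) = MTBF/(MTBF+MTTR) = 6512/(6512+52.5) = 0.992002
Series availability: 0.997898 × 0.996064 × 0.992002 = 0.986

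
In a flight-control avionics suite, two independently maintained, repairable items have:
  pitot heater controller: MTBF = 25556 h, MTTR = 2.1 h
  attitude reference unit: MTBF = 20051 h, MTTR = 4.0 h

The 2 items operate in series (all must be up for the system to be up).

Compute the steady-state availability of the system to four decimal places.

0.9997

A(pitot heater controller) = MTBF/(MTBF+MTTR) = 25556/(25556+2.1) = 0.999918
A(attitude reference unit) = MTBF/(MTBF+MTTR) = 20051/(20051+4.0) = 0.999801
Series availability: 0.999918 × 0.999801 = 0.9997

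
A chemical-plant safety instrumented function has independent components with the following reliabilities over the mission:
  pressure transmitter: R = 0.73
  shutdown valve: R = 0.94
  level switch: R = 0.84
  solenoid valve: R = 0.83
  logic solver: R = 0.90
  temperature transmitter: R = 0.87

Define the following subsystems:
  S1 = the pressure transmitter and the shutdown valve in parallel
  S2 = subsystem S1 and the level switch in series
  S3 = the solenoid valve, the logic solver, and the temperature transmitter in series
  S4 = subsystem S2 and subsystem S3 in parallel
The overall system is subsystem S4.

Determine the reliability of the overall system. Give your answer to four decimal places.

0.9392

Parallel (pressure transmitter and shutdown valve): 1 − (1 − 0.730000)(1 − 0.940000) = 0.983800
Series ([0.983800] and level switch): 0.983800 × 0.840000 = 0.826392
Series (solenoid valve, logic solver, and temperature transmitter): 0.830000 × 0.900000 × 0.870000 = 0.649890
Parallel ([0.826392] and [0.649890]): 1 − (1 − 0.826392)(1 − 0.649890) = 0.9392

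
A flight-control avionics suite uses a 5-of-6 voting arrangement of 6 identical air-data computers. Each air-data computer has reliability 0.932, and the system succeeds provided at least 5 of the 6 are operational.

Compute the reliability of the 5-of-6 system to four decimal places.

0.9423

R = Σ_{i=5}^{6} C(6,i) p^i (1−p)^{6−i} with p = 0.932
C(6,5)·0.932^5·0.068^1 = 0.286906
C(6,6)·0.932^6·0.068^0 = 0.655383
Sum = 0.9423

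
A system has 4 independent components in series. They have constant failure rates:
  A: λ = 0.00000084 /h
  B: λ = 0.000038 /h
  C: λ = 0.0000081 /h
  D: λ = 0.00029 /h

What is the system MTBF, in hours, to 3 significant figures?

Series of exponential components: λ_sys = Σ λ_i
λ_sys = 0.00000084 + 0.000038 + 0.0000081 + 0.00029 = 3.3694e-04 /h
MTBF = 1 / λ_sys = 2970 h

2970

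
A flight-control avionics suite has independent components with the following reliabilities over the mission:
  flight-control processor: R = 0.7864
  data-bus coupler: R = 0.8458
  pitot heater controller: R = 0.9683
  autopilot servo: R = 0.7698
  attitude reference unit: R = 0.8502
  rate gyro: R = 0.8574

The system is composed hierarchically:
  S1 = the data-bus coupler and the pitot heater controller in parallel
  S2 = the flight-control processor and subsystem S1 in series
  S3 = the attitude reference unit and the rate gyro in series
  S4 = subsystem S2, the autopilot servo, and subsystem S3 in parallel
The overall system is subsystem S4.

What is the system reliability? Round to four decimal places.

0.9864

Parallel (data-bus coupler and pitot heater controller): 1 − (1 − 0.845800)(1 − 0.968300) = 0.995112
Series (flight-control processor and [0.995112]): 0.786400 × 0.995112 = 0.782556
Series (attitude reference unit and rate gyro): 0.850200 × 0.857400 = 0.728961
Parallel ([0.782556], autopilot servo, and [0.728961]): 1 − (1 − 0.782556)(1 − 0.769800)(1 − 0.728961) = 0.9864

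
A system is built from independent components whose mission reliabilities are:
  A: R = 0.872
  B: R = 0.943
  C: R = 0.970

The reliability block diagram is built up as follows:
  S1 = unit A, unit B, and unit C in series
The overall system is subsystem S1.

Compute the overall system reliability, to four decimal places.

0.7976

Series (A, B, and C): 0.872000 × 0.943000 × 0.970000 = 0.7976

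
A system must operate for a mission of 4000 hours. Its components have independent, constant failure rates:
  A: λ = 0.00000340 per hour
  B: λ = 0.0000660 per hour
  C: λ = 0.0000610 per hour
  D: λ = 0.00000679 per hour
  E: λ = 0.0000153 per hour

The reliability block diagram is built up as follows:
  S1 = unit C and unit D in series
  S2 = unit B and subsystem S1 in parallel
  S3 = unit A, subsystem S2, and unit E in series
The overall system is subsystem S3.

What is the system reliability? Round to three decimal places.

R(A) = exp(−0.00000340 × 4000) = 0.98649
R(B) = exp(−0.0000660 × 4000) = 0.76797
R(C) = exp(−0.0000610 × 4000) = 0.78349
R(D) = exp(−0.00000679 × 4000) = 0.97321
R(E) = exp(−0.0000153 × 4000) = 0.94064
Series (C and D): 0.78349 × 0.97321 = 0.76250
Parallel (B and [0.76250]): 1 − (1 − 0.76797)(1 − 0.76250) = 0.94489
Series (A, [0.94489], and E): 0.98649 × 0.94489 × 0.94064 = 0.877

0.877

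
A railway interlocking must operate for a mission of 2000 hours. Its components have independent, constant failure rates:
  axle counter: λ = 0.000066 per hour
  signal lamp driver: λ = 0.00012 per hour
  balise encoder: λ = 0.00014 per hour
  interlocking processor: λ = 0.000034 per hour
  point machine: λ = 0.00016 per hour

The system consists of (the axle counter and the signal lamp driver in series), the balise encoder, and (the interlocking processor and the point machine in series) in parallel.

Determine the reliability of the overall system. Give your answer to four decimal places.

R(axle counter) = exp(−0.000066 × 2000) = 0.876341
R(signal lamp driver) = exp(−0.00012 × 2000) = 0.786628
R(balise encoder) = exp(−0.00014 × 2000) = 0.755784
R(interlocking processor) = exp(−0.000034 × 2000) = 0.934260
R(point machine) = exp(−0.00016 × 2000) = 0.726149
Series (axle counter and signal lamp driver): 0.876341 × 0.786628 = 0.689354
Series (interlocking processor and point machine): 0.934260 × 0.726149 = 0.678412
Parallel ([0.689354], balise encoder, and [0.678412]): 1 − (1 − 0.689354)(1 − 0.755784)(1 − 0.678412) = 0.9756

0.9756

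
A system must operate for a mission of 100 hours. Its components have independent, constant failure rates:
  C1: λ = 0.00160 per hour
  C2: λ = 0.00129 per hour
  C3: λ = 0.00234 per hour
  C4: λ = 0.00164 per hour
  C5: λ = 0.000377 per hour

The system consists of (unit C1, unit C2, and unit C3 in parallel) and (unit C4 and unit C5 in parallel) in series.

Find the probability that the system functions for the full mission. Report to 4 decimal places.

0.9907

R(C1) = exp(−0.00160 × 100) = 0.852144
R(C2) = exp(−0.00129 × 100) = 0.878974
R(C3) = exp(−0.00234 × 100) = 0.791362
R(C4) = exp(−0.00164 × 100) = 0.848742
R(C5) = exp(−0.000377 × 100) = 0.963002
Parallel (C1, C2, and C3): 1 − (1 − 0.852144)(1 − 0.878974)(1 − 0.791362) = 0.996267
Parallel (C4 and C5): 1 − (1 − 0.848742)(1 − 0.963002) = 0.994404
Series ([0.996267] and [0.994404]): 0.996267 × 0.994404 = 0.9907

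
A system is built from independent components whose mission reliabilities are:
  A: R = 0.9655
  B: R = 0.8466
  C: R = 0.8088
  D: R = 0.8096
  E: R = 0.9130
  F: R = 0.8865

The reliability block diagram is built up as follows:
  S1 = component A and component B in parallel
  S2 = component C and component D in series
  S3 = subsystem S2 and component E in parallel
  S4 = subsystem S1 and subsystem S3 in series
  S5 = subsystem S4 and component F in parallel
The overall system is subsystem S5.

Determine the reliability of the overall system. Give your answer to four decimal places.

0.9960

Parallel (A and B): 1 − (1 − 0.965500)(1 − 0.846600) = 0.994708
Series (C and D): 0.808800 × 0.809600 = 0.654804
Parallel ([0.654804] and E): 1 − (1 − 0.654804)(1 − 0.913000) = 0.969968
Series ([0.994708] and [0.969968]): 0.994708 × 0.969968 = 0.964835
Parallel ([0.964835] and F): 1 − (1 − 0.964835)(1 − 0.886500) = 0.9960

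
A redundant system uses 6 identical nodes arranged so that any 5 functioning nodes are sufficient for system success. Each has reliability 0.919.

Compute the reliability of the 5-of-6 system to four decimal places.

0.9210

R = Σ_{i=5}^{6} C(6,i) p^i (1−p)^{6−i} with p = 0.919
C(6,5)·0.919^5·0.081^1 = 0.318577
C(6,6)·0.919^6·0.081^0 = 0.602411
Sum = 0.9210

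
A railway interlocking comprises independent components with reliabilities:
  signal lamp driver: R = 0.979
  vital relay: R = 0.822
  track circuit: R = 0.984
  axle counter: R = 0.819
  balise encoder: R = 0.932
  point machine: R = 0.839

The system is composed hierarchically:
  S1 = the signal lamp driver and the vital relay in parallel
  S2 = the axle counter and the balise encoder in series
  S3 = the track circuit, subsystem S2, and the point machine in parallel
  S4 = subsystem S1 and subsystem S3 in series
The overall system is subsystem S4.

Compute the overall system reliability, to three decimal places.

Parallel (signal lamp driver and vital relay): 1 − (1 − 0.97900)(1 − 0.82200) = 0.99626
Series (axle counter and balise encoder): 0.81900 × 0.93200 = 0.76331
Parallel (track circuit, [0.76331], and point machine): 1 − (1 − 0.98400)(1 − 0.76331)(1 − 0.83900) = 0.99939
Series ([0.99626] and [0.99939]): 0.99626 × 0.99939 = 0.996

0.996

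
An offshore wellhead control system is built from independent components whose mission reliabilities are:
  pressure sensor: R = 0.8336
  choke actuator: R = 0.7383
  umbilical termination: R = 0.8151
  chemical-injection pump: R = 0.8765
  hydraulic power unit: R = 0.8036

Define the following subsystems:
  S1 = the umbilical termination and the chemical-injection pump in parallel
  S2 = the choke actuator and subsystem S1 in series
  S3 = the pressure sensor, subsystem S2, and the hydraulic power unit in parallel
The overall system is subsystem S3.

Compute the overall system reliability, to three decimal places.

Parallel (umbilical termination and chemical-injection pump): 1 − (1 − 0.81510)(1 − 0.87650) = 0.97716
Series (choke actuator and [0.97716]): 0.73830 × 0.97716 = 0.72144
Parallel (pressure sensor, [0.72144], and hydraulic power unit): 1 − (1 − 0.83360)(1 − 0.72144)(1 − 0.80360) = 0.991

0.991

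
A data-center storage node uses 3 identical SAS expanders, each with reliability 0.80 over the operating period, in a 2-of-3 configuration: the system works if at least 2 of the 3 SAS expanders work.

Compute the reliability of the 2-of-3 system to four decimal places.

R = Σ_{i=2}^{3} C(3,i) p^i (1−p)^{3−i} with p = 0.80
C(3,2)·0.80^2·0.20^1 = 0.384000
C(3,3)·0.80^3·0.20^0 = 0.512000
Sum = 0.8960

0.8960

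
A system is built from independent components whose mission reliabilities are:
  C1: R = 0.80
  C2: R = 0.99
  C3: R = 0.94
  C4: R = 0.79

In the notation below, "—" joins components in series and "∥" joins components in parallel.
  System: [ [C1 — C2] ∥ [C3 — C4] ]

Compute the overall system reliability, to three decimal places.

0.946

Series (C1 and C2): 0.80000 × 0.99000 = 0.79200
Series (C3 and C4): 0.94000 × 0.79000 = 0.74260
Parallel ([0.79200] and [0.74260]): 1 − (1 − 0.79200)(1 − 0.74260) = 0.946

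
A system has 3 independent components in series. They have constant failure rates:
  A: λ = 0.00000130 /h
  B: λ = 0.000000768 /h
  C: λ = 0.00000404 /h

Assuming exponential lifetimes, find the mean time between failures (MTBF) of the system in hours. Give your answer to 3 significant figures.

Series of exponential components: λ_sys = Σ λ_i
λ_sys = 0.00000130 + 0.000000768 + 0.00000404 = 6.1080e-06 /h
MTBF = 1 / λ_sys = 164000 h

164000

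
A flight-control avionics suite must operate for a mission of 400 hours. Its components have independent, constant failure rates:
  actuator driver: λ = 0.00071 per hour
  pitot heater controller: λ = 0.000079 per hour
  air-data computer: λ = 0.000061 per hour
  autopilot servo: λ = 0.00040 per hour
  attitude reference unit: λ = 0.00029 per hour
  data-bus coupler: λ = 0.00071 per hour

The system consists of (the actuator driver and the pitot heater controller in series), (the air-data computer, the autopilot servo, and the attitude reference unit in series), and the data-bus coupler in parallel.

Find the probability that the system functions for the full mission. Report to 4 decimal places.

0.9826

R(actuator driver) = exp(−0.00071 × 400) = 0.752767
R(pitot heater controller) = exp(−0.000079 × 400) = 0.968894
R(air-data computer) = exp(−0.000061 × 400) = 0.975895
R(autopilot servo) = exp(−0.00040 × 400) = 0.852144
R(attitude reference unit) = exp(−0.00029 × 400) = 0.890475
R(data-bus coupler) = exp(−0.00071 × 400) = 0.752767
Series (actuator driver and pitot heater controller): 0.752767 × 0.968894 = 0.729351
Series (air-data computer, autopilot servo, and attitude reference unit): 0.975895 × 0.852144 × 0.890475 = 0.740522
Parallel ([0.729351], [0.740522], and data-bus coupler): 1 − (1 − 0.729351)(1 − 0.740522)(1 − 0.752767) = 0.9826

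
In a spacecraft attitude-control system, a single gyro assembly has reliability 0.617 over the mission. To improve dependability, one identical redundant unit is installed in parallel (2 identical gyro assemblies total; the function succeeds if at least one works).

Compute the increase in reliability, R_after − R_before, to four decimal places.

0.2363

R_before = 0.617
R_after = 1 − (1 − 0.617)^2 = 0.8533
ΔR = 0.8533 − 0.617 = 0.2363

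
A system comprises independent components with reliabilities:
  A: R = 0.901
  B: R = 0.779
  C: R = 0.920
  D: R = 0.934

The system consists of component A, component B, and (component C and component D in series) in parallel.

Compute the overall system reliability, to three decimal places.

0.997

Series (C and D): 0.92000 × 0.93400 = 0.85928
Parallel (A, B, and [0.85928]): 1 − (1 − 0.90100)(1 − 0.77900)(1 − 0.85928) = 0.997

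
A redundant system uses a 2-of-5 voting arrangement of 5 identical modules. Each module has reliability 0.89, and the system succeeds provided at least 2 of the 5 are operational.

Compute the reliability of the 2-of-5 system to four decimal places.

0.9993

R = Σ_{i=2}^{5} C(5,i) p^i (1−p)^{5−i} with p = 0.89
C(5,2)·0.89^2·0.11^3 = 0.010543
C(5,3)·0.89^3·0.11^2 = 0.085301
C(5,4)·0.89^4·0.11^1 = 0.345082
C(5,5)·0.89^5·0.11^0 = 0.558406
Sum = 0.9993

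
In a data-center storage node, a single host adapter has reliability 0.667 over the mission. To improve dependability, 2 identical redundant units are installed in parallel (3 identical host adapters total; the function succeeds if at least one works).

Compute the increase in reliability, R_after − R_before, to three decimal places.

0.296

R_before = 0.667
R_after = 1 − (1 − 0.667)^3 = 0.963
ΔR = 0.963 − 0.667 = 0.296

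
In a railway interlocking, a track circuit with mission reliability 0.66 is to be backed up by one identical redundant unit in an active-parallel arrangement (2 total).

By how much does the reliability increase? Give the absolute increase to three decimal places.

R_before = 0.66
R_after = 1 − (1 − 0.66)^2 = 0.884
ΔR = 0.884 − 0.66 = 0.224

0.224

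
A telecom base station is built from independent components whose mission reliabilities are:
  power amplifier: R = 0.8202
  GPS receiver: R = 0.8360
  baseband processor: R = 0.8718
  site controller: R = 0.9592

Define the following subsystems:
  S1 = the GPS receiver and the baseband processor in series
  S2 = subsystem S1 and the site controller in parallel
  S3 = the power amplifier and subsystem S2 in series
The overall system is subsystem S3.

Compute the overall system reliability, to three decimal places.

Series (GPS receiver and baseband processor): 0.83600 × 0.87180 = 0.72882
Parallel ([0.72882] and site controller): 1 − (1 − 0.72882)(1 − 0.95920) = 0.98894
Series (power amplifier and [0.98894]): 0.82020 × 0.98894 = 0.811

0.811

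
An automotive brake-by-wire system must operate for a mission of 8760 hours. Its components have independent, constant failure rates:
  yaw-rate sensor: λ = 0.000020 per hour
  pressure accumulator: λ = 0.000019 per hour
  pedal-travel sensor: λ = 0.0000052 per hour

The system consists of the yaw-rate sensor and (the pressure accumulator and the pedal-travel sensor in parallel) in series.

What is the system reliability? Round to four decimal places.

0.8336

R(yaw-rate sensor) = exp(−0.000020 × 8760) = 0.839289
R(pressure accumulator) = exp(−0.000019 × 8760) = 0.846674
R(pedal-travel sensor) = exp(−0.0000052 × 8760) = 0.955470
Parallel (pressure accumulator and pedal-travel sensor): 1 − (1 − 0.846674)(1 − 0.955470) = 0.993172
Series (yaw-rate sensor and [0.993172]): 0.839289 × 0.993172 = 0.8336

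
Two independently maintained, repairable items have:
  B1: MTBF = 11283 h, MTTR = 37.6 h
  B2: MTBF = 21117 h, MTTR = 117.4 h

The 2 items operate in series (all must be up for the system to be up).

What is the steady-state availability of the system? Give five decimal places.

A(B1) = MTBF/(MTBF+MTTR) = 11283/(11283+37.6) = 0.996679
A(B2) = MTBF/(MTBF+MTTR) = 21117/(21117+117.4) = 0.994471
Series availability: 0.996679 × 0.994471 = 0.99117

0.99117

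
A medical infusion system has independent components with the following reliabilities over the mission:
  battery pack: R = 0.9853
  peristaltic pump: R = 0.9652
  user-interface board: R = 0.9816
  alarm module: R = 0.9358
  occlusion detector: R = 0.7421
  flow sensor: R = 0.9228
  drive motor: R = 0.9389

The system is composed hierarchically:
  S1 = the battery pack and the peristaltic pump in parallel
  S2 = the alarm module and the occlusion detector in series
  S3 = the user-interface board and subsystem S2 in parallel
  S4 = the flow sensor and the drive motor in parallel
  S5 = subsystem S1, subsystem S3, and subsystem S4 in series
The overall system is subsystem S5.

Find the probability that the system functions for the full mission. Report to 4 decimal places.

Parallel (battery pack and peristaltic pump): 1 − (1 − 0.985300)(1 − 0.965200) = 0.999488
Series (alarm module and occlusion detector): 0.935800 × 0.742100 = 0.694457
Parallel (user-interface board and [0.694457]): 1 − (1 − 0.981600)(1 − 0.694457) = 0.994378
Parallel (flow sensor and drive motor): 1 − (1 − 0.922800)(1 − 0.938900) = 0.995283
Series ([0.999488], [0.994378], and [0.995283]): 0.999488 × 0.994378 × 0.995283 = 0.9892

0.9892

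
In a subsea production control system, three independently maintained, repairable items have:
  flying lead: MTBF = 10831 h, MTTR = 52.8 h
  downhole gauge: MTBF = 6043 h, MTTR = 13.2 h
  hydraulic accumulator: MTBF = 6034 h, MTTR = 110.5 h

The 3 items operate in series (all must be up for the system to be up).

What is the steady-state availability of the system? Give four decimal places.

A(flying lead) = MTBF/(MTBF+MTTR) = 10831/(10831+52.8) = 0.995149
A(downhole gauge) = MTBF/(MTBF+MTTR) = 6043/(6043+13.2) = 0.997820
A(hydraulic accumulator) = MTBF/(MTBF+MTTR) = 6034/(6034+110.5) = 0.982016
Series availability: 0.995149 × 0.997820 × 0.982016 = 0.9751

0.9751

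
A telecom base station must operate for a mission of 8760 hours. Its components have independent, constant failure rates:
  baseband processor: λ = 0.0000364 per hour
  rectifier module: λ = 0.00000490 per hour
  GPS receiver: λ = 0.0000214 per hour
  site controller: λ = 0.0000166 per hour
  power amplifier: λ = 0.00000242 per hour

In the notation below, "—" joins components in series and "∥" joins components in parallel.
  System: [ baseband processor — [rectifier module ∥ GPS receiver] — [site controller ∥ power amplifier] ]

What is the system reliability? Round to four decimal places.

0.7197

R(baseband processor) = exp(−0.0000364 × 8760) = 0.726974
R(rectifier module) = exp(−0.00000490 × 8760) = 0.957984
R(GPS receiver) = exp(−0.0000214 × 8760) = 0.829059
R(site controller) = exp(−0.0000166 × 8760) = 0.864663
R(power amplifier) = exp(−0.00000242 × 8760) = 0.979024
Parallel (rectifier module and GPS receiver): 1 − (1 − 0.957984)(1 − 0.829059) = 0.992818
Parallel (site controller and power amplifier): 1 − (1 − 0.864663)(1 − 0.979024) = 0.997161
Series (baseband processor, [0.992818], and [0.997161]): 0.726974 × 0.992818 × 0.997161 = 0.7197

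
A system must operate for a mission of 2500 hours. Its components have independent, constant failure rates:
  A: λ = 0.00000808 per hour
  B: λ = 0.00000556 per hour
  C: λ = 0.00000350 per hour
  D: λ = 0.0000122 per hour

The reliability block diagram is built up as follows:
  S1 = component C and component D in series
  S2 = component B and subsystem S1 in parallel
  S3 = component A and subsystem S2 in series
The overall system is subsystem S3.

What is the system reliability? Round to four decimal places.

R(A) = exp(−0.00000808 × 2500) = 0.980003
R(B) = exp(−0.00000556 × 2500) = 0.986196
R(C) = exp(−0.00000350 × 2500) = 0.991288
R(D) = exp(−0.0000122 × 2500) = 0.969960
Series (C and D): 0.991288 × 0.969960 = 0.961510
Parallel (B and [0.961510]): 1 − (1 − 0.986196)(1 − 0.961510) = 0.999469
Series (A and [0.999469]): 0.980003 × 0.999469 = 0.9795

0.9795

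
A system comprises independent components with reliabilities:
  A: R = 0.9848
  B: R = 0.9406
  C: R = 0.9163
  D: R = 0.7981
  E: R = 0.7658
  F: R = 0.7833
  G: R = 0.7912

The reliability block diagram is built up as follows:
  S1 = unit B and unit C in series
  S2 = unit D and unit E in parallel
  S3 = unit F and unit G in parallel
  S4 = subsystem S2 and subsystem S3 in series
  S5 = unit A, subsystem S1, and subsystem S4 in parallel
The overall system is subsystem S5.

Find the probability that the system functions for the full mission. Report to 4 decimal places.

Series (B and C): 0.940600 × 0.916300 = 0.861872
Parallel (D and E): 1 − (1 − 0.798100)(1 − 0.765800) = 0.952715
Parallel (F and G): 1 − (1 − 0.783300)(1 − 0.791200) = 0.954753
Series ([0.952715] and [0.954753]): 0.952715 × 0.954753 = 0.909608
Parallel (A, [0.861872], and [0.909608]): 1 − (1 − 0.984800)(1 − 0.861872)(1 − 0.909608) = 0.9998

0.9998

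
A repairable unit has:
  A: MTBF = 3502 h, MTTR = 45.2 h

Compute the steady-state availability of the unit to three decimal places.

A(A) = MTBF/(MTBF+MTTR) = 3502/(3502+45.2) = 0.987

0.987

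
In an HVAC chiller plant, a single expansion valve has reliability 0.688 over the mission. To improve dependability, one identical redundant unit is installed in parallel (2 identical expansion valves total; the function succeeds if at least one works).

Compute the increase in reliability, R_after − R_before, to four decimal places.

0.2147

R_before = 0.688
R_after = 1 − (1 − 0.688)^2 = 0.9027
ΔR = 0.9027 − 0.688 = 0.2147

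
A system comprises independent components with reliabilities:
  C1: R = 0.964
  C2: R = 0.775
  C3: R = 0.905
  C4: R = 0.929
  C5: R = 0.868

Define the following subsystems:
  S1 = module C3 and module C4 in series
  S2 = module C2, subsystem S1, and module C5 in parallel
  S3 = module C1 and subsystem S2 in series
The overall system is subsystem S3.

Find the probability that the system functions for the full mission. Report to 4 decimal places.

Series (C3 and C4): 0.905000 × 0.929000 = 0.840745
Parallel (C2, [0.840745], and C5): 1 − (1 − 0.775000)(1 − 0.840745)(1 − 0.868000) = 0.995270
Series (C1 and [0.995270]): 0.964000 × 0.995270 = 0.9594

0.9594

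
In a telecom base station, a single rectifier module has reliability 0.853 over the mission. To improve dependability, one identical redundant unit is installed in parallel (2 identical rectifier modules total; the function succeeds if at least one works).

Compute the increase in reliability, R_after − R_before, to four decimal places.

0.1254

R_before = 0.853
R_after = 1 − (1 − 0.853)^2 = 0.9784
ΔR = 0.9784 − 0.853 = 0.1254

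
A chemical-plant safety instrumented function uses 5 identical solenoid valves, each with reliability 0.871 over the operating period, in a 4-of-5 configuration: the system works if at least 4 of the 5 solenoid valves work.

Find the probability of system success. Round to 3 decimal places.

R = Σ_{i=4}^{5} C(5,i) p^i (1−p)^{5−i} with p = 0.871
C(5,4)·0.871^4·0.129^1 = 0.37122
C(5,5)·0.871^5·0.129^0 = 0.50129
Sum = 0.873

0.873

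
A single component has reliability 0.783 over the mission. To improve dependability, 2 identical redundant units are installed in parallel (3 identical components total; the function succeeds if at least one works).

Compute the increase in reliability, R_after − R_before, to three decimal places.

R_before = 0.783
R_after = 1 − (1 − 0.783)^3 = 0.990
ΔR = 0.990 − 0.783 = 0.207

0.207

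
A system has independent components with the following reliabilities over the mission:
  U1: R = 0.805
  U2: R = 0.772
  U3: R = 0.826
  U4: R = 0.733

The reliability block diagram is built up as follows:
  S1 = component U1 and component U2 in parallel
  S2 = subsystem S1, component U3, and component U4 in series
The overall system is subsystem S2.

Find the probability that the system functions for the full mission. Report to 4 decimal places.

0.5785

Parallel (U1 and U2): 1 − (1 − 0.805000)(1 − 0.772000) = 0.955540
Series ([0.955540], U3, and U4): 0.955540 × 0.826000 × 0.733000 = 0.5785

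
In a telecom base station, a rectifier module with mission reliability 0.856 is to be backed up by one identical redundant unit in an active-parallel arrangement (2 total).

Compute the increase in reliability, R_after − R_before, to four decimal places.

0.1233

R_before = 0.856
R_after = 1 − (1 − 0.856)^2 = 0.9793
ΔR = 0.9793 − 0.856 = 0.1233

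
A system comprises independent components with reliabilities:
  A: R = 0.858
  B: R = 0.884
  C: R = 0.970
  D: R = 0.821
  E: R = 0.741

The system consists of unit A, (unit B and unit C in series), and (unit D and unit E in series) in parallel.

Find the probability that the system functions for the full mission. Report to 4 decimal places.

Series (B and C): 0.884000 × 0.970000 = 0.857480
Series (D and E): 0.821000 × 0.741000 = 0.608361
Parallel (A, [0.857480], and [0.608361]): 1 − (1 − 0.858000)(1 − 0.857480)(1 − 0.608361) = 0.9921

0.9921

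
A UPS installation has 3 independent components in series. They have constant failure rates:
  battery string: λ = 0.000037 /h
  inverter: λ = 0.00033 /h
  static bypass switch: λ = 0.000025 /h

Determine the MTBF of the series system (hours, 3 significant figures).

Series of exponential components: λ_sys = Σ λ_i
λ_sys = 0.000037 + 0.00033 + 0.000025 = 3.9200e-04 /h
MTBF = 1 / λ_sys = 2550 h

2550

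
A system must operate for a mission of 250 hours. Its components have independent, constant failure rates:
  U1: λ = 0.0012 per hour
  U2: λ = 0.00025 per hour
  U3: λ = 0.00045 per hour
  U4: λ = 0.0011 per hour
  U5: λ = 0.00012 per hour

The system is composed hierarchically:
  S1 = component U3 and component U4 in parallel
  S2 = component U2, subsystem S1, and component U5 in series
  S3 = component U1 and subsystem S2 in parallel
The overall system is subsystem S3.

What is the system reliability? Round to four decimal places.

R(U1) = exp(−0.0012 × 250) = 0.740818
R(U2) = exp(−0.00025 × 250) = 0.939413
R(U3) = exp(−0.00045 × 250) = 0.893597
R(U4) = exp(−0.0011 × 250) = 0.759572
R(U5) = exp(−0.00012 × 250) = 0.970446
Parallel (U3 and U4): 1 − (1 − 0.893597)(1 − 0.759572) = 0.974418
Series (U2, [0.974418], and U5): 0.939413 × 0.974418 × 0.970446 = 0.888328
Parallel (U1 and [0.888328]): 1 − (1 − 0.740818)(1 − 0.888328) = 0.9711

0.9711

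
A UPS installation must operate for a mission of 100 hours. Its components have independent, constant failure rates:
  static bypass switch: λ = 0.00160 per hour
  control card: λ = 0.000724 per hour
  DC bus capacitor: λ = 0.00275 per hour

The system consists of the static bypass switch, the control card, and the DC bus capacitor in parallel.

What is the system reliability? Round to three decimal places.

R(static bypass switch) = exp(−0.00160 × 100) = 0.85214
R(control card) = exp(−0.000724 × 100) = 0.93016
R(DC bus capacitor) = exp(−0.00275 × 100) = 0.75957
Parallel (static bypass switch, control card, and DC bus capacitor): 1 − (1 − 0.85214)(1 − 0.93016)(1 − 0.75957) = 0.998

0.998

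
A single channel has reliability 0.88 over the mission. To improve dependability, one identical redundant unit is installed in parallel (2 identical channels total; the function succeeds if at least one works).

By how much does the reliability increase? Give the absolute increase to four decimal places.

R_before = 0.88
R_after = 1 − (1 − 0.88)^2 = 0.9856
ΔR = 0.9856 − 0.88 = 0.1056

0.1056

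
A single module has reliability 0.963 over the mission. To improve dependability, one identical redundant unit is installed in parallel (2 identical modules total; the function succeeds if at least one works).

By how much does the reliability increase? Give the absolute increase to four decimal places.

R_before = 0.963
R_after = 1 − (1 − 0.963)^2 = 0.9986
ΔR = 0.9986 − 0.963 = 0.0356

0.0356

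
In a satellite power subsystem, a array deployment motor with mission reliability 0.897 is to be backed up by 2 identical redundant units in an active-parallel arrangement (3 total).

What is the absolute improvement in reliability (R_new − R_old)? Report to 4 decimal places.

0.1019

R_before = 0.897
R_after = 1 − (1 − 0.897)^3 = 0.9989
ΔR = 0.9989 − 0.897 = 0.1019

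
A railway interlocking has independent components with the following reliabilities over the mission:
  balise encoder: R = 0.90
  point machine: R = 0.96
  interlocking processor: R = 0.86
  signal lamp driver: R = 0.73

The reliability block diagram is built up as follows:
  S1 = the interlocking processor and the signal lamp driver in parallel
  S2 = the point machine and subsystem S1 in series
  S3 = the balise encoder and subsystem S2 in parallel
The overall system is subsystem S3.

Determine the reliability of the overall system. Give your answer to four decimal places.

0.9924

Parallel (interlocking processor and signal lamp driver): 1 − (1 − 0.860000)(1 − 0.730000) = 0.962200
Series (point machine and [0.962200]): 0.960000 × 0.962200 = 0.923712
Parallel (balise encoder and [0.923712]): 1 − (1 − 0.900000)(1 − 0.923712) = 0.9924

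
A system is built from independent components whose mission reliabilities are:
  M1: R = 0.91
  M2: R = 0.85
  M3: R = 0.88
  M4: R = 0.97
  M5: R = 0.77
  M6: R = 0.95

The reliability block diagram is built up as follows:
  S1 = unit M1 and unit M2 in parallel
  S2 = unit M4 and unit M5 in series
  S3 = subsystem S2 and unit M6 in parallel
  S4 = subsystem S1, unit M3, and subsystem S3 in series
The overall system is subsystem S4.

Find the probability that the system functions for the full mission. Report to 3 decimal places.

Parallel (M1 and M2): 1 − (1 − 0.91000)(1 − 0.85000) = 0.98650
Series (M4 and M5): 0.97000 × 0.77000 = 0.74690
Parallel ([0.74690] and M6): 1 − (1 − 0.74690)(1 − 0.95000) = 0.98735
Series ([0.98650], M3, and [0.98735]): 0.98650 × 0.88000 × 0.98735 = 0.857

0.857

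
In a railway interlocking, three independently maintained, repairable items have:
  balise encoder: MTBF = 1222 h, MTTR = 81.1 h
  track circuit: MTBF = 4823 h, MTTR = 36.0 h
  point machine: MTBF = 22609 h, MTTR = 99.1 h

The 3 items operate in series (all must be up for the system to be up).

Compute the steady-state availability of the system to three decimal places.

A(balise encoder) = MTBF/(MTBF+MTTR) = 1222/(1222+81.1) = 0.937764
A(track circuit) = MTBF/(MTBF+MTTR) = 4823/(4823+36.0) = 0.992591
A(point machine) = MTBF/(MTBF+MTTR) = 22609/(22609+99.1) = 0.995636
Series availability: 0.937764 × 0.992591 × 0.995636 = 0.927

0.927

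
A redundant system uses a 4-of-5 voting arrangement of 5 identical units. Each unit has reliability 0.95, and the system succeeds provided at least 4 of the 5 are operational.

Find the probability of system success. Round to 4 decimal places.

R = Σ_{i=4}^{5} C(5,i) p^i (1−p)^{5−i} with p = 0.95
C(5,4)·0.95^4·0.05^1 = 0.203627
C(5,5)·0.95^5·0.05^0 = 0.773781
Sum = 0.9774

0.9774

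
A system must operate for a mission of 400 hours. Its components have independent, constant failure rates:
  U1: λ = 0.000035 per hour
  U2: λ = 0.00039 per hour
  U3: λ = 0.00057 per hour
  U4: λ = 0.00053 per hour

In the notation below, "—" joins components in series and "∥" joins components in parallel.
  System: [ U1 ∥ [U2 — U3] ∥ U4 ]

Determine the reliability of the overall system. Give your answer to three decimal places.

0.999

R(U1) = exp(−0.000035 × 400) = 0.98610
R(U2) = exp(−0.00039 × 400) = 0.85556
R(U3) = exp(−0.00057 × 400) = 0.79612
R(U4) = exp(−0.00053 × 400) = 0.80896
Series (U2 and U3): 0.85556 × 0.79612 = 0.68113
Parallel (U1, [0.68113], and U4): 1 − (1 − 0.98610)(1 − 0.68113)(1 − 0.80896) = 0.999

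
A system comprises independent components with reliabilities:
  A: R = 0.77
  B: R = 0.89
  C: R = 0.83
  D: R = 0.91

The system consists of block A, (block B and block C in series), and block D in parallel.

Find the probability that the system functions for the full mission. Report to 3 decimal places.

Series (B and C): 0.89000 × 0.83000 = 0.73870
Parallel (A, [0.73870], and D): 1 − (1 − 0.77000)(1 − 0.73870)(1 − 0.91000) = 0.995

0.995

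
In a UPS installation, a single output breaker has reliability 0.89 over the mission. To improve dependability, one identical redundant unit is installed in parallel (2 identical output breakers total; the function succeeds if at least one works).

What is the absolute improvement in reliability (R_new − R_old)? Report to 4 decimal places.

0.0979

R_before = 0.89
R_after = 1 − (1 − 0.89)^2 = 0.9879
ΔR = 0.9879 − 0.89 = 0.0979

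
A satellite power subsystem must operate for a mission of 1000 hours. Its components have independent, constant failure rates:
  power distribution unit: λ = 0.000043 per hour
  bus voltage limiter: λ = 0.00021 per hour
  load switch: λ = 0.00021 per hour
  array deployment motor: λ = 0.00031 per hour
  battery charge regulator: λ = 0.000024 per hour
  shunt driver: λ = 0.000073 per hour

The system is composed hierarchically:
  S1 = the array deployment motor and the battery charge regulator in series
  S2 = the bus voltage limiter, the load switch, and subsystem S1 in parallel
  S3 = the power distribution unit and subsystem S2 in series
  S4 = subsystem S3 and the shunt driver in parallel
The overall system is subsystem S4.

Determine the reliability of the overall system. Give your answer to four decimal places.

0.9963

R(power distribution unit) = exp(−0.000043 × 1000) = 0.957911
R(bus voltage limiter) = exp(−0.00021 × 1000) = 0.810584
R(load switch) = exp(−0.00021 × 1000) = 0.810584
R(array deployment motor) = exp(−0.00031 × 1000) = 0.733447
R(battery charge regulator) = exp(−0.000024 × 1000) = 0.976286
R(shunt driver) = exp(−0.000073 × 1000) = 0.929601
Series (array deployment motor and battery charge regulator): 0.733447 × 0.976286 = 0.716054
Parallel (bus voltage limiter, load switch, and [0.716054]): 1 − (1 − 0.810584)(1 − 0.810584)(1 − 0.716054) = 0.989812
Series (power distribution unit and [0.989812]): 0.957911 × 0.989812 = 0.948152
Parallel ([0.948152] and shunt driver): 1 − (1 − 0.948152)(1 − 0.929601) = 0.9963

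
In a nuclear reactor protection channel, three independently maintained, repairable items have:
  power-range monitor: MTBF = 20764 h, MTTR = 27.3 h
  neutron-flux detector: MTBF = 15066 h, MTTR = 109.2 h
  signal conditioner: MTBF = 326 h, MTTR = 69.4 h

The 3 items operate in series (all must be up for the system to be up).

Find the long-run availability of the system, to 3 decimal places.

A(power-range monitor) = MTBF/(MTBF+MTTR) = 20764/(20764+27.3) = 0.998687
A(neutron-flux detector) = MTBF/(MTBF+MTTR) = 15066/(15066+109.2) = 0.992804
A(signal conditioner) = MTBF/(MTBF+MTTR) = 326/(326+69.4) = 0.824482
Series availability: 0.998687 × 0.992804 × 0.824482 = 0.817

0.817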